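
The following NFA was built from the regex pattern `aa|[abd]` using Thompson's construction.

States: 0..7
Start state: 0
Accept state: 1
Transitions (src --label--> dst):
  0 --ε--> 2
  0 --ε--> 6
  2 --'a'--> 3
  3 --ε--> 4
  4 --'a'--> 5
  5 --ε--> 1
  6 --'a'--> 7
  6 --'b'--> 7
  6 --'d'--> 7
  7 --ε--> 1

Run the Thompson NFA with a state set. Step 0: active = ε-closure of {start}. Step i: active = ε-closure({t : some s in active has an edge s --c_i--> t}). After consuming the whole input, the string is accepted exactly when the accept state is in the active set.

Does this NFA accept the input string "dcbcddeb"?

S₀ = ε-closure({0}) = {0,2,6}
'd' @ 1: {1,7}  [accepting]
'c' @ 2: {}  — dead — no transitions
rest 'bcddeb' ignored (set empty)
after full input: {}  (accept=1 not in)

Answer: REJECT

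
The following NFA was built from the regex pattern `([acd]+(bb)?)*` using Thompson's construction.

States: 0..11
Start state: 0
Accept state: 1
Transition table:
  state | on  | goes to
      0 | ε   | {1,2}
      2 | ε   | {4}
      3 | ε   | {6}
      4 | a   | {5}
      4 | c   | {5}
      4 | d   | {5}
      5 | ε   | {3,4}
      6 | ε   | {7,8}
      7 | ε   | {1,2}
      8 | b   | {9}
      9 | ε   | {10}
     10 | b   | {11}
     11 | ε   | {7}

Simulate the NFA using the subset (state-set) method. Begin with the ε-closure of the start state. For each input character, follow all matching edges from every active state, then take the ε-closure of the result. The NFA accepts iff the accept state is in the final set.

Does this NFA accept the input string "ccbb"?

Answer: ACCEPT

Derivation:
start: ε-closure({0}) = {0,1,2,4}
'c' @ 1: {1,2,3,4,5,6,7,8}  (accept∈set)
'c' @ 2: {1,2,3,4,5,6,7,8}  (accept∈set)
'b' @ 3: {9,10}
'b' @ 4: {1,2,4,7,11}  (accept∈set)
final: {1,2,4,7,11}; accept 1 in set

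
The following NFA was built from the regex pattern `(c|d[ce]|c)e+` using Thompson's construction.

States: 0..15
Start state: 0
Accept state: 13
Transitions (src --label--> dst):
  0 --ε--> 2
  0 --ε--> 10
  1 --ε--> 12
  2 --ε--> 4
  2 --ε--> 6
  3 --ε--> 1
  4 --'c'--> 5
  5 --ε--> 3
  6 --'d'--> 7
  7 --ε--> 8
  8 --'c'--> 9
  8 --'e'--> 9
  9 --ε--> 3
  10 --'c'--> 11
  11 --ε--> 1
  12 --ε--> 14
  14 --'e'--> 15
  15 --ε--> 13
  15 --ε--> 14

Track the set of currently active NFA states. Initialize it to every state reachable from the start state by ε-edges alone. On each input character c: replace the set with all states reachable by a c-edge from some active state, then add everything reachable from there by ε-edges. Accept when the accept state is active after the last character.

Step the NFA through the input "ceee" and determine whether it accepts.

start: ε-closure({0}) = {0,2,4,6,10}
'c' @ 1: {1,3,5,11,12,14}
'e' @ 2: {13,14,15}  ✓accept
'e' @ 3: {13,14,15}  ✓accept
'e' @ 4: {13,14,15}  ✓accept
end set {13,14,15} — state 13 in

Answer: ACCEPT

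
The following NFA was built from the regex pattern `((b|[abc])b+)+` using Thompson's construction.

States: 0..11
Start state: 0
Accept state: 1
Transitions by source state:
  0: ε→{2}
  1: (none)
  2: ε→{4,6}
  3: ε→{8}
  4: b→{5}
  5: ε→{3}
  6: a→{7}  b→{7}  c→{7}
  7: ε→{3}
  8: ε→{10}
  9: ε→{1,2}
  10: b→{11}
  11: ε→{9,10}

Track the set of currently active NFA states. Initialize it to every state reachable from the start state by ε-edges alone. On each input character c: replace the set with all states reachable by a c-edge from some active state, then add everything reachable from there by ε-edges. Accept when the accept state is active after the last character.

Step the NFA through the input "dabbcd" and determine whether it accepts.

start: ε-closure({0}) = {0,2,4,6}
'd' @ 1: {}  — state set empty
rest 'abbcd' ignored (set empty)
final: {}; accept 1 not in set

Answer: REJECT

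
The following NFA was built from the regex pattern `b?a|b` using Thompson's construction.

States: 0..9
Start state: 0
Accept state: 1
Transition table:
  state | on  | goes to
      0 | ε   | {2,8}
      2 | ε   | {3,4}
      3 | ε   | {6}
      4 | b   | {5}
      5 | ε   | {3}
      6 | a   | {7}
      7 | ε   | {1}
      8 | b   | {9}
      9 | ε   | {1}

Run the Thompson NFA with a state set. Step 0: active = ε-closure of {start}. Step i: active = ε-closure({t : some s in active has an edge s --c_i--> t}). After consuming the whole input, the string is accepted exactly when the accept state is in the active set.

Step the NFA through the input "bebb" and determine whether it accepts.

S₀ = ε-closure({0}) = {0,2,3,4,6,8}
'b' @ 1: {1,3,5,6,9}  (accept∈set)
'e' @ 2: {}  — no active states
rest 'bb' ignored (set empty)
after full input: {}  (accept=1 not in)

Answer: REJECT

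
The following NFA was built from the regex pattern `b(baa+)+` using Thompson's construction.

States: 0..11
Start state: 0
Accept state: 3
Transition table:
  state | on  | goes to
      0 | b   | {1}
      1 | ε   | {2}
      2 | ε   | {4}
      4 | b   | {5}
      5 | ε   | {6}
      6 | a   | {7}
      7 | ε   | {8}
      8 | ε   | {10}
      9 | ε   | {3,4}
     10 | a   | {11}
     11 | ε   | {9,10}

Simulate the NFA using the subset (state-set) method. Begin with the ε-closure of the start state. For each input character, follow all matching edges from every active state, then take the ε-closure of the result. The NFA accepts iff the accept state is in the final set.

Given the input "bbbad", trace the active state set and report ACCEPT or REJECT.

S₀ = ε-closure({0}) = {0}
'b' @ 1: {1,2,4}
'b' @ 2: {5,6}
'b' @ 3: {}  — no active states
rest 'ad' ignored (set empty)
after full input: {}  (accept=3 not in)

Answer: REJECT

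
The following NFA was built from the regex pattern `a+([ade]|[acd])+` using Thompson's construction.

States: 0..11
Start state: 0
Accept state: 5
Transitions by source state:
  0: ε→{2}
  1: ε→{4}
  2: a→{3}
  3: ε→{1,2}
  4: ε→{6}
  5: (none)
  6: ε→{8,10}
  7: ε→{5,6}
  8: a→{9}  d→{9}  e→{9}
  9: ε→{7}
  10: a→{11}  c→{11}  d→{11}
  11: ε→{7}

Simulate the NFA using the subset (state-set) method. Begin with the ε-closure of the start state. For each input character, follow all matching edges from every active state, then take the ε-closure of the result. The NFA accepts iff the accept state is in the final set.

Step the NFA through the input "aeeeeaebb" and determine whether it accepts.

S₀ = ε-closure({0}) = {0,2}
'a' @ 1: {1,2,3,4,6,8,10}
'e' @ 2: {5,6,7,8,9,10}  ✓accept
'e' @ 3: {5,6,7,8,9,10}  ✓accept
'e' @ 4: {5,6,7,8,9,10}  ✓accept
'e' @ 5: {5,6,7,8,9,10}  ✓accept
'a' @ 6: {5,6,7,8,9,10,11}  ✓accept
'e' @ 7: {5,6,7,8,9,10}  ✓accept
'b' @ 8: {}  — state set empty
rest 'b' ignored (set empty)
end set {} — state 5 not in

Answer: REJECT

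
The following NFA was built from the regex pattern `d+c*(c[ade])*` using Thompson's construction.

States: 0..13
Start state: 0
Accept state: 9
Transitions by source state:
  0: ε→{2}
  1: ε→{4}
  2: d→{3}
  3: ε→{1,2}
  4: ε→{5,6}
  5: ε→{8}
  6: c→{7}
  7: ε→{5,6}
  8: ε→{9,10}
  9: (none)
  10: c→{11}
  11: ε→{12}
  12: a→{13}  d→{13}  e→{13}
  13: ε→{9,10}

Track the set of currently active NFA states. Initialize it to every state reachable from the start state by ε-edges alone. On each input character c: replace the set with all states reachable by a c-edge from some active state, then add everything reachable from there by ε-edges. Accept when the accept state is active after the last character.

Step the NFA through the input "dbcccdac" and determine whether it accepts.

Answer: REJECT

Steps:
initial (ε-close {0}): {0,2}
'd' @ 1: {1,2,3,4,5,6,8,9,10}  ✓accept
'b' @ 2: {}  — state set empty
rest 'cccdac' ignored (set empty)
end set {} — state 9 not in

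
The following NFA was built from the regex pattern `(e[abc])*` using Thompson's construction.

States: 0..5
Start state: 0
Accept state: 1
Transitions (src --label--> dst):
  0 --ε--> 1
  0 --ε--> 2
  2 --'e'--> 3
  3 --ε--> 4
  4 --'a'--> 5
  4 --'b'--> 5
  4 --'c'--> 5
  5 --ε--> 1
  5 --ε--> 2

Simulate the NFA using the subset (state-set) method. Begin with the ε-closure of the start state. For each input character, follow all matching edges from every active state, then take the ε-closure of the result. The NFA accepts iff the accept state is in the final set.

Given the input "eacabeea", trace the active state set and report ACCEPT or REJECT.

Answer: REJECT

Derivation:
S₀ = ε-closure({0}) = {0,1,2}
'e' @ 1: {3,4}
'a' @ 2: {1,2,5}  ✓accept
'c' @ 3: {}  — state set empty
rest 'abeea' ignored (set empty)
final: {}; accept 1 not in set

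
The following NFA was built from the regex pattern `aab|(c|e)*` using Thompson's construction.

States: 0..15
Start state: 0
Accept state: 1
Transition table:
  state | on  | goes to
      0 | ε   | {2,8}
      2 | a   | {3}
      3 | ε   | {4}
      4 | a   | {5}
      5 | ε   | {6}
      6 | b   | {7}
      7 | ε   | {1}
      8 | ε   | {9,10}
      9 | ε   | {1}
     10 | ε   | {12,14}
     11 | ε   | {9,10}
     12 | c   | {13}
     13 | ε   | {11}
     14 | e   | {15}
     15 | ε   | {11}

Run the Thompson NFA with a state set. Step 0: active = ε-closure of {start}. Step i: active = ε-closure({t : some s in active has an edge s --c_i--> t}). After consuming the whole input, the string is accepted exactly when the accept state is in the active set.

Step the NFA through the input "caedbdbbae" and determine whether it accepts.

initial (ε-close {0}): {0,1,2,8,9,10,12,14}
'c' @ 1: {1,9,10,11,12,13,14}  (accept∈set)
'a' @ 2: {}  — state set empty
rest 'edbdbbae' ignored (set empty)
after full input: {}  (accept=1 not in)

Answer: REJECT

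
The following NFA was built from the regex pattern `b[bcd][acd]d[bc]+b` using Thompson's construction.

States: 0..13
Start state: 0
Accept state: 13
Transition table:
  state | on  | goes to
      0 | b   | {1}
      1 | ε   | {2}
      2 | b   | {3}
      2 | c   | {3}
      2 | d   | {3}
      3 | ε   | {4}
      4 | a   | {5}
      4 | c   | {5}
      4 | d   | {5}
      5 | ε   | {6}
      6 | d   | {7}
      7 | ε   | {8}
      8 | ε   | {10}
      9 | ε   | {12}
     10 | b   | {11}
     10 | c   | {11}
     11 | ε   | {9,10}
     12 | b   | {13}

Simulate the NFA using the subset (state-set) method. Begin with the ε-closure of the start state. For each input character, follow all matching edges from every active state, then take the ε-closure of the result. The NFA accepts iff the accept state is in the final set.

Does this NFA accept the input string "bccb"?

start: ε-closure({0}) = {0}
'b' @ 1: {1,2}
'c' @ 2: {3,4}
'c' @ 3: {5,6}
'b' @ 4: {}  — state set empty
after full input: {}  (accept=13 not in)

Answer: REJECT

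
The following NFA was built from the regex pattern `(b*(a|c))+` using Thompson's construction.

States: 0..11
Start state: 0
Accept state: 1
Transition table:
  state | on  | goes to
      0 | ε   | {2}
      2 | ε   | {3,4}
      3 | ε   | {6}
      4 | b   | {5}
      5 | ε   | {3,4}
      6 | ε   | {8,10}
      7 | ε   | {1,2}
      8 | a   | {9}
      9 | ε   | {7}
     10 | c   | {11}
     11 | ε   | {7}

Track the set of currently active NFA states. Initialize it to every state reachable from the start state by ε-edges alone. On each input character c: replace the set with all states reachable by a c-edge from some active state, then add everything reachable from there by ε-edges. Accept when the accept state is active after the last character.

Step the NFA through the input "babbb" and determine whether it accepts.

Answer: REJECT

Trace:
S₀ = ε-closure({0}) = {0,2,3,4,6,8,10}
'b' @ 1: {3,4,5,6,8,10}
'a' @ 2: {1,2,3,4,6,7,8,9,10}  ✓accept
'b' @ 3: {3,4,5,6,8,10}
'b' @ 4: {3,4,5,6,8,10}
'b' @ 5: {3,4,5,6,8,10}
final: {3,4,5,6,8,10}; accept 1 not in set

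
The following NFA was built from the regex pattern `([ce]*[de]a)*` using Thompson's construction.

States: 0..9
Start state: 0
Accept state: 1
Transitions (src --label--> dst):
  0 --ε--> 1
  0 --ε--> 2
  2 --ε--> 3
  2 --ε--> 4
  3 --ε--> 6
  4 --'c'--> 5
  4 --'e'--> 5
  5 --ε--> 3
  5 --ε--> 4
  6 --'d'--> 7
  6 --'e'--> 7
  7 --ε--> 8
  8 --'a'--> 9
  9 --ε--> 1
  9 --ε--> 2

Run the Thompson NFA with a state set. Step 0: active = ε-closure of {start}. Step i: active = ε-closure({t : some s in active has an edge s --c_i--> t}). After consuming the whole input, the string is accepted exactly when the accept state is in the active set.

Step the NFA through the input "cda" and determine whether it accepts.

Answer: ACCEPT

Trace:
start: ε-closure({0}) = {0,1,2,3,4,6}
'c' @ 1: {3,4,5,6}
'd' @ 2: {7,8}
'a' @ 3: {1,2,3,4,6,9}  ✓accept
after full input: {1,2,3,4,6,9}  (accept=1 in)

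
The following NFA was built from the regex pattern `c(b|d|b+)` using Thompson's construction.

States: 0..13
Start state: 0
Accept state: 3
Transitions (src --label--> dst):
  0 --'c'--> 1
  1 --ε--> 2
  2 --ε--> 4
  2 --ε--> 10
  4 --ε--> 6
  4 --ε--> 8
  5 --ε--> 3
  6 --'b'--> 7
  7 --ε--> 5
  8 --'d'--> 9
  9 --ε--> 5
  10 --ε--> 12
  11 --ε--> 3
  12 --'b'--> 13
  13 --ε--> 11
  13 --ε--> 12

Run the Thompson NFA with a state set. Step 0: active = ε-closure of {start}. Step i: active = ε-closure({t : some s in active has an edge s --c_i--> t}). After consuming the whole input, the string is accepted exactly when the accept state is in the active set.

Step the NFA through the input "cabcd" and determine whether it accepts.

S₀ = ε-closure({0}) = {0}
'c' @ 1: {1,2,4,6,8,10,12}
'a' @ 2: {}  — state set empty
rest 'bcd' ignored (set empty)
end set {} — state 3 not in

Answer: REJECT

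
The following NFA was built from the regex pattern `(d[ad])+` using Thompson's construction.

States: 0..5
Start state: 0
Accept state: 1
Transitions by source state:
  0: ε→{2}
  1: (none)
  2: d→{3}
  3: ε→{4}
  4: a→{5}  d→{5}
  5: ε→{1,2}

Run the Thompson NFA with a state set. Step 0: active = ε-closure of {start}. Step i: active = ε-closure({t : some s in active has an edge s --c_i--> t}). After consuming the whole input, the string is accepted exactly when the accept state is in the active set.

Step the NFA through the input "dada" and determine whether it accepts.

Answer: ACCEPT

Trace:
start: ε-closure({0}) = {0,2}
'd' @ 1: {3,4}
'a' @ 2: {1,2,5}  ✓accept
'd' @ 3: {3,4}
'a' @ 4: {1,2,5}  ✓accept
after full input: {1,2,5}  (accept=1 in)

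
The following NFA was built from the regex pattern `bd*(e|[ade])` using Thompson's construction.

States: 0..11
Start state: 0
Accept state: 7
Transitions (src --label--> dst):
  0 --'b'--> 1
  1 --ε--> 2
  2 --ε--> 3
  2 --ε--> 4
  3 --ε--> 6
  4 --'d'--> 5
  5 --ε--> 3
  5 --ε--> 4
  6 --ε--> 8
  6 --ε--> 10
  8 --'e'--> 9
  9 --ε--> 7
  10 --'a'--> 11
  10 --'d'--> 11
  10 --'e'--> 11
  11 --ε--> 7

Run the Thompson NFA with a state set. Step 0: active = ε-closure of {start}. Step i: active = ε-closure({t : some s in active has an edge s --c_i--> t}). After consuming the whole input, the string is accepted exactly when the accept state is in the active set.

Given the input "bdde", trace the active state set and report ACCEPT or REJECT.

initial (ε-close {0}): {0}
'b' @ 1: {1,2,3,4,6,8,10}
'd' @ 2: {3,4,5,6,7,8,10,11}  [accepting]
'd' @ 3: {3,4,5,6,7,8,10,11}  [accepting]
'e' @ 4: {7,9,11}  [accepting]
final: {7,9,11}; accept 7 in set

Answer: ACCEPT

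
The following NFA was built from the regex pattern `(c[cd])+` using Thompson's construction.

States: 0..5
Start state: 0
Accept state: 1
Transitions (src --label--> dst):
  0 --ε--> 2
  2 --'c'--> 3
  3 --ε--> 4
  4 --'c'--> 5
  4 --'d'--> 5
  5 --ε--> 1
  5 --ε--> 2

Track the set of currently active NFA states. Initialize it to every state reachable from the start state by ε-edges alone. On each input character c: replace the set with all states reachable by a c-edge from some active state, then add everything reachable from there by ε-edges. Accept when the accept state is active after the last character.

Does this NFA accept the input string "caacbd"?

S₀ = ε-closure({0}) = {0,2}
'c' @ 1: {3,4}
'a' @ 2: {}  — state set empty
rest 'acbd' ignored (set empty)
after full input: {}  (accept=1 not in)

Answer: REJECT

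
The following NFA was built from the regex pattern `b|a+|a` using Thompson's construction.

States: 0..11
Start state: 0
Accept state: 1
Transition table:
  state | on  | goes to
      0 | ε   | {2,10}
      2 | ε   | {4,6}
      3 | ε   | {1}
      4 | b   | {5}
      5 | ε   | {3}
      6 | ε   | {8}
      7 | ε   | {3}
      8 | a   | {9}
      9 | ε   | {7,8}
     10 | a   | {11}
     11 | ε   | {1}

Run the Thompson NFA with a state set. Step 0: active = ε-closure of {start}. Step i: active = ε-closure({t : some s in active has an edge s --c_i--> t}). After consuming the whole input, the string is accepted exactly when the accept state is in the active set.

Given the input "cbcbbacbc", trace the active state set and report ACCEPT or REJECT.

Answer: REJECT

Steps:
S₀ = ε-closure({0}) = {0,2,4,6,8,10}
'c' @ 1: {}  — dead — no transitions
rest 'bcbbacbc' ignored (set empty)
end set {} — state 1 not in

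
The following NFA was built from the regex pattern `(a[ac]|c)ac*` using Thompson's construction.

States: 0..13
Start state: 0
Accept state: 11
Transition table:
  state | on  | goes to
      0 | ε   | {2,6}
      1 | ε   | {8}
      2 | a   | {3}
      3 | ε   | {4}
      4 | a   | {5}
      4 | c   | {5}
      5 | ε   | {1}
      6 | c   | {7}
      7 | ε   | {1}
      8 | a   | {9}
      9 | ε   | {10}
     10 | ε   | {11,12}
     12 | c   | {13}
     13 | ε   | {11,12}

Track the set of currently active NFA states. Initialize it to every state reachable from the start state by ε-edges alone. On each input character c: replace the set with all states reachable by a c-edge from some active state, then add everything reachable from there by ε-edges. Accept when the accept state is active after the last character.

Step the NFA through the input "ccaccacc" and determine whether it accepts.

initial (ε-close {0}): {0,2,6}
'c' @ 1: {1,7,8}
'c' @ 2: {}  — dead — no transitions
rest 'accacc' ignored (set empty)
final: {}; accept 11 not in set

Answer: REJECT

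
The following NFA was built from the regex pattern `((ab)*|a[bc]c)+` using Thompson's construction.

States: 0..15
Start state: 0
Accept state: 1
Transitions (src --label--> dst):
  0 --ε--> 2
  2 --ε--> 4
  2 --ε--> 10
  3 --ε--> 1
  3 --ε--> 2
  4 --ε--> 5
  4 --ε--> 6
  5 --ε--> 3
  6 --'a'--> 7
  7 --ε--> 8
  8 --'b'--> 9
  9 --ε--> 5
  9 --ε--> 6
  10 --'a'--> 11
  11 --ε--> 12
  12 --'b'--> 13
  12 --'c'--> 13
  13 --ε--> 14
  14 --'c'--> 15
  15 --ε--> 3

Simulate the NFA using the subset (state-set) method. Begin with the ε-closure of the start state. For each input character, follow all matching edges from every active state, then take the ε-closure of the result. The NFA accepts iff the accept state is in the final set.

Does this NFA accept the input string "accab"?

Answer: ACCEPT

Trace:
initial (ε-close {0}): {0,1,2,3,4,5,6,10}
'a' @ 1: {7,8,11,12}
'c' @ 2: {13,14}
'c' @ 3: {1,2,3,4,5,6,10,15}  [accepting]
'a' @ 4: {7,8,11,12}
'b' @ 5: {1,2,3,4,5,6,9,10,13,14}  [accepting]
end set {1,2,3,4,5,6,9,10,13,14} — state 1 in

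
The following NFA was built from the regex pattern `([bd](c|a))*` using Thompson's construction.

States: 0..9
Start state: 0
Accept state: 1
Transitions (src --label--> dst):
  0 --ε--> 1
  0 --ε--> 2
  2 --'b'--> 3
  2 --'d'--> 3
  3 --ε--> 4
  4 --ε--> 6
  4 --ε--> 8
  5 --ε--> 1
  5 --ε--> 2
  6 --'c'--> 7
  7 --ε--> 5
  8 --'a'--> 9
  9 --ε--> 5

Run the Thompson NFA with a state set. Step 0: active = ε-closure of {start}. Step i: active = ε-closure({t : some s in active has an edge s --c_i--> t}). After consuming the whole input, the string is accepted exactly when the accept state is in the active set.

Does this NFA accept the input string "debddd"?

Answer: REJECT

Trace:
initial (ε-close {0}): {0,1,2}
'd' @ 1: {3,4,6,8}
'e' @ 2: {}  — state set empty
rest 'bddd' ignored (set empty)
final: {}; accept 1 not in set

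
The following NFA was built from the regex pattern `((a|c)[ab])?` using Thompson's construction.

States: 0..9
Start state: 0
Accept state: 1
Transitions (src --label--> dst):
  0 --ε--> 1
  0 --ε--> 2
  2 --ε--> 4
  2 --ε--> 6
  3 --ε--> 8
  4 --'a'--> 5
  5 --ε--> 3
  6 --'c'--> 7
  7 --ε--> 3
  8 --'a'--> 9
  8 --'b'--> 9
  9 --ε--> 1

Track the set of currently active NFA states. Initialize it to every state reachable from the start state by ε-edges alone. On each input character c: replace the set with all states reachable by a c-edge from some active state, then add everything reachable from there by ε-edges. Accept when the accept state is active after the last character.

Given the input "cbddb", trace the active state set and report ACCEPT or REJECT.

Answer: REJECT

Derivation:
start: ε-closure({0}) = {0,1,2,4,6}
'c' @ 1: {3,7,8}
'b' @ 2: {1,9}  [accepting]
'd' @ 3: {}  — no active states
rest 'db' ignored (set empty)
final: {}; accept 1 not in set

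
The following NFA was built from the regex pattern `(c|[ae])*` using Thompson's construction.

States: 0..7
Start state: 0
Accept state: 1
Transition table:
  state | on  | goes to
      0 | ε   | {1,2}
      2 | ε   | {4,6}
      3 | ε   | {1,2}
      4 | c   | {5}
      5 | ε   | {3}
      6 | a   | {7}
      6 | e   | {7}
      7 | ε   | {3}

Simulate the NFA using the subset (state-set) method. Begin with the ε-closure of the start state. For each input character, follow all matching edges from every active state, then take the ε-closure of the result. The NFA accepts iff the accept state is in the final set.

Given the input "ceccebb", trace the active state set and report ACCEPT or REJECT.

Answer: REJECT

Derivation:
S₀ = ε-closure({0}) = {0,1,2,4,6}
'c' @ 1: {1,2,3,4,5,6}  ✓accept
'e' @ 2: {1,2,3,4,6,7}  ✓accept
'c' @ 3: {1,2,3,4,5,6}  ✓accept
'c' @ 4: {1,2,3,4,5,6}  ✓accept
'e' @ 5: {1,2,3,4,6,7}  ✓accept
'b' @ 6: {}  — no active states
rest 'b' ignored (set empty)
final: {}; accept 1 not in set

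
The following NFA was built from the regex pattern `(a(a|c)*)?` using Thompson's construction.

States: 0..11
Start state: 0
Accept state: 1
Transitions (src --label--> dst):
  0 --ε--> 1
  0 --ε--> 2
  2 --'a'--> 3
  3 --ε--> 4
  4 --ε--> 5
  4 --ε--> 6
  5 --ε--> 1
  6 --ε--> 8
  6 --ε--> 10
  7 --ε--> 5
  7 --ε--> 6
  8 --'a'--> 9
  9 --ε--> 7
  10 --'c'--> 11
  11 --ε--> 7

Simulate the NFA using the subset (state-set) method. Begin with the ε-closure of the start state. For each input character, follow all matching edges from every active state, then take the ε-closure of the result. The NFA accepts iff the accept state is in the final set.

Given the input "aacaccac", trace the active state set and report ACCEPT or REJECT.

Answer: ACCEPT

Derivation:
S₀ = ε-closure({0}) = {0,1,2}
'a' @ 1: {1,3,4,5,6,8,10}  [accepting]
'a' @ 2: {1,5,6,7,8,9,10}  [accepting]
'c' @ 3: {1,5,6,7,8,10,11}  [accepting]
'a' @ 4: {1,5,6,7,8,9,10}  [accepting]
'c' @ 5: {1,5,6,7,8,10,11}  [accepting]
'c' @ 6: {1,5,6,7,8,10,11}  [accepting]
'a' @ 7: {1,5,6,7,8,9,10}  [accepting]
'c' @ 8: {1,5,6,7,8,10,11}  [accepting]
after full input: {1,5,6,7,8,10,11}  (accept=1 in)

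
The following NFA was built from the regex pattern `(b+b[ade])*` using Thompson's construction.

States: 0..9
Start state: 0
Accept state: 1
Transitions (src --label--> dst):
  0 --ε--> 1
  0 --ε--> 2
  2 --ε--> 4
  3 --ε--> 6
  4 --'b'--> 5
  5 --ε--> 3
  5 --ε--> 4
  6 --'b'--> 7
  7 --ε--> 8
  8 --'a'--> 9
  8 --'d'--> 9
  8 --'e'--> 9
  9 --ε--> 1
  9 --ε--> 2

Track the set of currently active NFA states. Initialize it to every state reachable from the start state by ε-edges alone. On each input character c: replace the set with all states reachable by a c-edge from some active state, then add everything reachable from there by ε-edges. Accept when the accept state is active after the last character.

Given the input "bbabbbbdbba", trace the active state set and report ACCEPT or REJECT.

Answer: ACCEPT

Derivation:
initial (ε-close {0}): {0,1,2,4}
'b' @ 1: {3,4,5,6}
'b' @ 2: {3,4,5,6,7,8}
'a' @ 3: {1,2,4,9}  (accept∈set)
'b' @ 4: {3,4,5,6}
'b' @ 5: {3,4,5,6,7,8}
'b' @ 6: {3,4,5,6,7,8}
'b' @ 7: {3,4,5,6,7,8}
'd' @ 8: {1,2,4,9}  (accept∈set)
'b' @ 9: {3,4,5,6}
'b' @ 10: {3,4,5,6,7,8}
'a' @ 11: {1,2,4,9}  (accept∈set)
end set {1,2,4,9} — state 1 in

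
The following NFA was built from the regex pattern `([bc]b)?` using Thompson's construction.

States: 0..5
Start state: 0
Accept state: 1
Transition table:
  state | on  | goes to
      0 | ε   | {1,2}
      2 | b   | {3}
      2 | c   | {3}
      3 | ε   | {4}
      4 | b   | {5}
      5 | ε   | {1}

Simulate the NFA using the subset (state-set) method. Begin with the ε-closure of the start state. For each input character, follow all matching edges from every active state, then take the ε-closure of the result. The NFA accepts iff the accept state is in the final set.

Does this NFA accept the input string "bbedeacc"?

start: ε-closure({0}) = {0,1,2}
'b' @ 1: {3,4}
'b' @ 2: {1,5}  ✓accept
'e' @ 3: {}  — no active states
rest 'deacc' ignored (set empty)
after full input: {}  (accept=1 not in)

Answer: REJECT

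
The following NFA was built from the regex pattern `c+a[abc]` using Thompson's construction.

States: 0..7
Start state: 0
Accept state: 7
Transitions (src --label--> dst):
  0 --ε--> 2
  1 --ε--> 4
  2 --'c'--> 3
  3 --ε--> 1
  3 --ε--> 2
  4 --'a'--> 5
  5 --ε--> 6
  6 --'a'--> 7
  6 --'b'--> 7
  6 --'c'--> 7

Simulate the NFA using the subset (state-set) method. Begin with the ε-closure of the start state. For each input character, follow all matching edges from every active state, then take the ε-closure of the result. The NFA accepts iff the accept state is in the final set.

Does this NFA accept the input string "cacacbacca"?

Answer: REJECT

Derivation:
initial (ε-close {0}): {0,2}
'c' @ 1: {1,2,3,4}
'a' @ 2: {5,6}
'c' @ 3: {7}  (accept∈set)
'a' @ 4: {}  — state set empty
rest 'cbacca' ignored (set empty)
final: {}; accept 7 not in set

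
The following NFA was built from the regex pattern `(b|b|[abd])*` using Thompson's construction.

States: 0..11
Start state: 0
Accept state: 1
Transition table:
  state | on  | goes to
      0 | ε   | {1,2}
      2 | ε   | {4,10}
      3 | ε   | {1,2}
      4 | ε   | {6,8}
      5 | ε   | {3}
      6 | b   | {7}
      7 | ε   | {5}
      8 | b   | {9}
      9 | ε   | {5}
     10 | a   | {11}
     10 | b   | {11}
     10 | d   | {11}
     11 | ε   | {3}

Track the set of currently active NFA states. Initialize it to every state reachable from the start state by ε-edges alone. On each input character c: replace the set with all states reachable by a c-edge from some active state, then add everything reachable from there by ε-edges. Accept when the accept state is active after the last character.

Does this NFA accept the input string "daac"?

Answer: REJECT

Trace:
start: ε-closure({0}) = {0,1,2,4,6,8,10}
'd' @ 1: {1,2,3,4,6,8,10,11}  [accepting]
'a' @ 2: {1,2,3,4,6,8,10,11}  [accepting]
'a' @ 3: {1,2,3,4,6,8,10,11}  [accepting]
'c' @ 4: {}  — dead — no transitions
final: {}; accept 1 not in set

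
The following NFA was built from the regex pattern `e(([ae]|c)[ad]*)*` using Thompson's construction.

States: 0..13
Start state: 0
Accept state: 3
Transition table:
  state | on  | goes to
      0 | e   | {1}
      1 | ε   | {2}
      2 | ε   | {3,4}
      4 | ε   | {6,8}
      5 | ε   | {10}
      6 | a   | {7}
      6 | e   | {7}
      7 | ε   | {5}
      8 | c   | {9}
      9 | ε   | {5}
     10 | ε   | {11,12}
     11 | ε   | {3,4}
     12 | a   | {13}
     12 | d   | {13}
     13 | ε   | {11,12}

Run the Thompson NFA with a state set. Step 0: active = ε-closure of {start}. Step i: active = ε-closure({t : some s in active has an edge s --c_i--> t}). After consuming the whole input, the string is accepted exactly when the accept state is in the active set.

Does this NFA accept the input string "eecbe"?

initial (ε-close {0}): {0}
'e' @ 1: {1,2,3,4,6,8}  ✓accept
'e' @ 2: {3,4,5,6,7,8,10,11,12}  ✓accept
'c' @ 3: {3,4,5,6,8,9,10,11,12}  ✓accept
'b' @ 4: {}  — no active states
rest 'e' ignored (set empty)
end set {} — state 3 not in

Answer: REJECT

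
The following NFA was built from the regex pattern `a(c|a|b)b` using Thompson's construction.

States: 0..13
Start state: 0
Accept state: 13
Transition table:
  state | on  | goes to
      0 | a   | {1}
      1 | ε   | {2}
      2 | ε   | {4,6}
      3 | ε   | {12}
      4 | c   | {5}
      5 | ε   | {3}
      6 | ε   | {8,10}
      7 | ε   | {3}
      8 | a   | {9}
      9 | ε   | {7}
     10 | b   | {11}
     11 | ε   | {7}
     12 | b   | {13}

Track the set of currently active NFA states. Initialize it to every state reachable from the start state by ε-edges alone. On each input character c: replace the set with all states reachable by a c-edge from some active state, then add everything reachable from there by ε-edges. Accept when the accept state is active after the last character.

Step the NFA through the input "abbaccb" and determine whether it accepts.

S₀ = ε-closure({0}) = {0}
'a' @ 1: {1,2,4,6,8,10}
'b' @ 2: {3,7,11,12}
'b' @ 3: {13}  [accepting]
'a' @ 4: {}  — dead — no transitions
rest 'ccb' ignored (set empty)
final: {}; accept 13 not in set

Answer: REJECT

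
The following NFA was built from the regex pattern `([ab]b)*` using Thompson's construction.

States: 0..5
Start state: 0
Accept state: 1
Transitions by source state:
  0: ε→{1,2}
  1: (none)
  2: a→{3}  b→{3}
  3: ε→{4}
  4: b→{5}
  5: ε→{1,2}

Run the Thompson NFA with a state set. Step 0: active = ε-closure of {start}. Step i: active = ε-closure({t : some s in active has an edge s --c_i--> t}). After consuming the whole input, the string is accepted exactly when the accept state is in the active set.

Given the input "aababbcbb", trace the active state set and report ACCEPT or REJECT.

start: ε-closure({0}) = {0,1,2}
'a' @ 1: {3,4}
'a' @ 2: {}  — no active states
rest 'babbcbb' ignored (set empty)
after full input: {}  (accept=1 not in)

Answer: REJECT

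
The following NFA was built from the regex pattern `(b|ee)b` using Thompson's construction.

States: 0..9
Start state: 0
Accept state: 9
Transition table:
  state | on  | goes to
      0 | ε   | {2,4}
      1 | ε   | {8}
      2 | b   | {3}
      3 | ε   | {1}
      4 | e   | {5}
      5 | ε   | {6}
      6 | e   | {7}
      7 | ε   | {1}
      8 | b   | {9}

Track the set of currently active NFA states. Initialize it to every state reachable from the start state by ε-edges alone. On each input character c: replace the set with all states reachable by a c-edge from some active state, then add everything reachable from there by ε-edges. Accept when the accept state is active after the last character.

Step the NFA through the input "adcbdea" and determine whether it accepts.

Answer: REJECT

Steps:
S₀ = ε-closure({0}) = {0,2,4}
'a' @ 1: {}  — no active states
rest 'dcbdea' ignored (set empty)
end set {} — state 9 not in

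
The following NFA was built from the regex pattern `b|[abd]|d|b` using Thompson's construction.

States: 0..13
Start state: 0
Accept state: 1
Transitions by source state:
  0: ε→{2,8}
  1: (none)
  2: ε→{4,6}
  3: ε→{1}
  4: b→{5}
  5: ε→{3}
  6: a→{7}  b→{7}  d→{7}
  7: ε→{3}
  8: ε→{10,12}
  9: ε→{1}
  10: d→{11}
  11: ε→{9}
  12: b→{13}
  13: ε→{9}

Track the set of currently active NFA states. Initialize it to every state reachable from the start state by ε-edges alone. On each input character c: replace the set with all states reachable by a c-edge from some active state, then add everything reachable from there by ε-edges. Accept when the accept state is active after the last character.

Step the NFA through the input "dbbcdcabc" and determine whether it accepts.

Answer: REJECT

Trace:
start: ε-closure({0}) = {0,2,4,6,8,10,12}
'd' @ 1: {1,3,7,9,11}  [accepting]
'b' @ 2: {}  — state set empty
rest 'bcdcabc' ignored (set empty)
final: {}; accept 1 not in set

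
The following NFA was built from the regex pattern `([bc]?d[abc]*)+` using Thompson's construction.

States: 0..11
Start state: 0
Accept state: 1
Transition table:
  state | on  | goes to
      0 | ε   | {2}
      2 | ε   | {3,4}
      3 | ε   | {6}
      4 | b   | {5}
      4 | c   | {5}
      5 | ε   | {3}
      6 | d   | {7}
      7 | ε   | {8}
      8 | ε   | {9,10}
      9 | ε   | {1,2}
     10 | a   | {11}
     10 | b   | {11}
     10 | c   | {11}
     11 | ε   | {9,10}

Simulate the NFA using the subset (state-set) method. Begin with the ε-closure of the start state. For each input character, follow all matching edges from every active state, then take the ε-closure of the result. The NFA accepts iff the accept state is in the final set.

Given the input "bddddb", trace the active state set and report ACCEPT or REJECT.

initial (ε-close {0}): {0,2,3,4,6}
'b' @ 1: {3,5,6}
'd' @ 2: {1,2,3,4,6,7,8,9,10}  [accepting]
'd' @ 3: {1,2,3,4,6,7,8,9,10}  [accepting]
'd' @ 4: {1,2,3,4,6,7,8,9,10}  [accepting]
'd' @ 5: {1,2,3,4,6,7,8,9,10}  [accepting]
'b' @ 6: {1,2,3,4,5,6,9,10,11}  [accepting]
final: {1,2,3,4,5,6,9,10,11}; accept 1 in set

Answer: ACCEPT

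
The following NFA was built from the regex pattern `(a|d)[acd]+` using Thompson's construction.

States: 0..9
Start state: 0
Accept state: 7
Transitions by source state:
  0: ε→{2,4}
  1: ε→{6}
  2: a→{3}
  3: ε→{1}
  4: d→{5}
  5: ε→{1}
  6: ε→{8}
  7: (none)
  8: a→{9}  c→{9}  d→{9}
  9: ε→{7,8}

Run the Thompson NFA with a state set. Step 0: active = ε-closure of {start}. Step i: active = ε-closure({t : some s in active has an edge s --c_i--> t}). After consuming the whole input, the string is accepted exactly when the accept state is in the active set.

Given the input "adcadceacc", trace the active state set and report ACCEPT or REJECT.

Answer: REJECT

Steps:
start: ε-closure({0}) = {0,2,4}
'a' @ 1: {1,3,6,8}
'd' @ 2: {7,8,9}  (accept∈set)
'c' @ 3: {7,8,9}  (accept∈set)
'a' @ 4: {7,8,9}  (accept∈set)
'd' @ 5: {7,8,9}  (accept∈set)
'c' @ 6: {7,8,9}  (accept∈set)
'e' @ 7: {}  — dead — no transitions
rest 'acc' ignored (set empty)
end set {} — state 7 not in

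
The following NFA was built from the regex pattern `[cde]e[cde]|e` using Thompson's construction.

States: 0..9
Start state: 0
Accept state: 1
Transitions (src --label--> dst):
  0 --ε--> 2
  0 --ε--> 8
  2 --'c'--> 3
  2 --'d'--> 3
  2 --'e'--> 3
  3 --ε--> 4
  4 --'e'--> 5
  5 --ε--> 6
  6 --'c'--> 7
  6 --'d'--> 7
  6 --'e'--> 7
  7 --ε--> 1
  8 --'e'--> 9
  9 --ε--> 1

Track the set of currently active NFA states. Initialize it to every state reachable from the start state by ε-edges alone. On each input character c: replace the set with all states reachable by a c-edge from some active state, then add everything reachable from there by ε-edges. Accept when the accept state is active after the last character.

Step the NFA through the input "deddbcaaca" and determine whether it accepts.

Answer: REJECT

Trace:
S₀ = ε-closure({0}) = {0,2,8}
'd' @ 1: {3,4}
'e' @ 2: {5,6}
'd' @ 3: {1,7}  (accept∈set)
'd' @ 4: {}  — state set empty
rest 'bcaaca' ignored (set empty)
final: {}; accept 1 not in set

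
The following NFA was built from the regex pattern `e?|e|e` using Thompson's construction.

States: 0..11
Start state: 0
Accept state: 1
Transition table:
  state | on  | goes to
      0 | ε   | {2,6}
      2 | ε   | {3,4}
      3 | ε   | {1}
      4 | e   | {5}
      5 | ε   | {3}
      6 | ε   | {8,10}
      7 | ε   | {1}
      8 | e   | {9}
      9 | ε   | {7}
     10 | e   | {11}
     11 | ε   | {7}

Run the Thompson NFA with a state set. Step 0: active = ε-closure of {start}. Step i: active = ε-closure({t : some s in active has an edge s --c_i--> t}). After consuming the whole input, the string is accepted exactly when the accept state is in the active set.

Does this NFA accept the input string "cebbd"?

Answer: REJECT

Derivation:
start: ε-closure({0}) = {0,1,2,3,4,6,8,10}
'c' @ 1: {}  — state set empty
rest 'ebbd' ignored (set empty)
final: {}; accept 1 not in set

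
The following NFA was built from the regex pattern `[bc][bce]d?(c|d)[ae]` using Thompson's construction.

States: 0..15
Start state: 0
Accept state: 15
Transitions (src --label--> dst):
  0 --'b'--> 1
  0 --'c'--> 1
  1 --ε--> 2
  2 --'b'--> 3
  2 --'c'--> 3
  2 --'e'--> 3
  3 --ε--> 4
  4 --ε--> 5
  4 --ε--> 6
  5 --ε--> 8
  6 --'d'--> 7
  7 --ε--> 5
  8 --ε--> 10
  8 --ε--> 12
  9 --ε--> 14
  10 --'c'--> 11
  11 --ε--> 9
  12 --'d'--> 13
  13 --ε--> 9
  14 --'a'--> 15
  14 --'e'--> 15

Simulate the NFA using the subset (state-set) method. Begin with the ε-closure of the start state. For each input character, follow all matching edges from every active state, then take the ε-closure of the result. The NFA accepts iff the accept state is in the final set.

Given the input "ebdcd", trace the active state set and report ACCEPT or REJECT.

Answer: REJECT

Steps:
start: ε-closure({0}) = {0}
'e' @ 1: {}  — state set empty
rest 'bdcd' ignored (set empty)
after full input: {}  (accept=15 not in)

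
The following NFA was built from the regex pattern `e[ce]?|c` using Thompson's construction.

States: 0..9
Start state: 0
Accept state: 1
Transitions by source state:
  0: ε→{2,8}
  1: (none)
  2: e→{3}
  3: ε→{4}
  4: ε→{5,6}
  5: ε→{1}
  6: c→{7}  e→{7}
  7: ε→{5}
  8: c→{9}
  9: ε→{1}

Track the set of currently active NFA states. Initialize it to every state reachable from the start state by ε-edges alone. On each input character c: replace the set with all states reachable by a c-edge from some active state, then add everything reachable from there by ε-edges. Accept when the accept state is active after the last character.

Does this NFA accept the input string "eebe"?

Answer: REJECT

Trace:
initial (ε-close {0}): {0,2,8}
'e' @ 1: {1,3,4,5,6}  [accepting]
'e' @ 2: {1,5,7}  [accepting]
'b' @ 3: {}  — no active states
rest 'e' ignored (set empty)
final: {}; accept 1 not in set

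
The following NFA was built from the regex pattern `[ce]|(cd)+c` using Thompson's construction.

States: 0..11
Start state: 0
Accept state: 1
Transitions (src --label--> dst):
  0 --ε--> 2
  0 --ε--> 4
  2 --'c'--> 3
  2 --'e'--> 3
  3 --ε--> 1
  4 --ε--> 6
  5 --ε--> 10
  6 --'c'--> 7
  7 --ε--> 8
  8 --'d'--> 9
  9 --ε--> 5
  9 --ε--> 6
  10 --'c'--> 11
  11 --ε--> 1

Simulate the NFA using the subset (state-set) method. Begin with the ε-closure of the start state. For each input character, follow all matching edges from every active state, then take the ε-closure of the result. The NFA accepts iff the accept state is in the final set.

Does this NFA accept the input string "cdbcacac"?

Answer: REJECT

Derivation:
S₀ = ε-closure({0}) = {0,2,4,6}
'c' @ 1: {1,3,7,8}  [accepting]
'd' @ 2: {5,6,9,10}
'b' @ 3: {}  — dead — no transitions
rest 'cacac' ignored (set empty)
final: {}; accept 1 not in set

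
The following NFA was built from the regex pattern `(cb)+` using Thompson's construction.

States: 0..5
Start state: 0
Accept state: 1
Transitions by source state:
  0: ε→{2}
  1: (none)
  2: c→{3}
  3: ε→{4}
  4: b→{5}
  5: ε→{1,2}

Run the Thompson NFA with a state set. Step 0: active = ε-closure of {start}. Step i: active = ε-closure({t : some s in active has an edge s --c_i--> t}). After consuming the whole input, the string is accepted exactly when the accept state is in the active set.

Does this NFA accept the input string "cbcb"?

Answer: ACCEPT

Derivation:
start: ε-closure({0}) = {0,2}
'c' @ 1: {3,4}
'b' @ 2: {1,2,5}  (accept∈set)
'c' @ 3: {3,4}
'b' @ 4: {1,2,5}  (accept∈set)
final: {1,2,5}; accept 1 in set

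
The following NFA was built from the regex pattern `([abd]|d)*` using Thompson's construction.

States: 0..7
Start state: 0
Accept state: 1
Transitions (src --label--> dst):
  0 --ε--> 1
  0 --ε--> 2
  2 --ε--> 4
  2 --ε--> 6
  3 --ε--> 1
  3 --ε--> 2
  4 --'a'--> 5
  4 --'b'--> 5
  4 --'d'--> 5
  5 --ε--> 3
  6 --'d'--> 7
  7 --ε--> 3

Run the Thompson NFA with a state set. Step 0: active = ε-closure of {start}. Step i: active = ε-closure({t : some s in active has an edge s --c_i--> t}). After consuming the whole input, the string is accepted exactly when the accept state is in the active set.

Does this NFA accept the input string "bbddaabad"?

Answer: ACCEPT

Steps:
start: ε-closure({0}) = {0,1,2,4,6}
'b' @ 1: {1,2,3,4,5,6}  ✓accept
'b' @ 2: {1,2,3,4,5,6}  ✓accept
'd' @ 3: {1,2,3,4,5,6,7}  ✓accept
'd' @ 4: {1,2,3,4,5,6,7}  ✓accept
'a' @ 5: {1,2,3,4,5,6}  ✓accept
'a' @ 6: {1,2,3,4,5,6}  ✓accept
'b' @ 7: {1,2,3,4,5,6}  ✓accept
'a' @ 8: {1,2,3,4,5,6}  ✓accept
'd' @ 9: {1,2,3,4,5,6,7}  ✓accept
after full input: {1,2,3,4,5,6,7}  (accept=1 in)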